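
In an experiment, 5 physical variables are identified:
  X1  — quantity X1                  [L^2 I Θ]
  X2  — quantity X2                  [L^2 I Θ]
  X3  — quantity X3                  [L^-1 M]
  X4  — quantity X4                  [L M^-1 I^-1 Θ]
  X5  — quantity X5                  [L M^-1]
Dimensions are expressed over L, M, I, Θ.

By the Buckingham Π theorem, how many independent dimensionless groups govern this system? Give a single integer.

Write exponents as rows L,M,I,Θ / cols X1,X2,X3,X4,X5:
  L: [ 2  2 -1  1  1]
  M: [ 0  0  1 -1 -1]
  I: [ 1  1  0 -1  0]
  Θ: [ 1  1  0  1  0]
RREF → pivots at {X1,X3,X4} ⇒ r = 3
Π count = n − r = 5 − 3 = 2

2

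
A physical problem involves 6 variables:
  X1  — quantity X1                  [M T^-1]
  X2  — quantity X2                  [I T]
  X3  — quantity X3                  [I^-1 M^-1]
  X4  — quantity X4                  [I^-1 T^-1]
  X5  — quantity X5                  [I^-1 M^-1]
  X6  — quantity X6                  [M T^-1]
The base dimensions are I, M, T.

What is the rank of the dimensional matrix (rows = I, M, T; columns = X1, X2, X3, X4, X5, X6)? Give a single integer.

Dimensional matrix (I×M×T by X1×X2×X3×X4×X5×X6):
  I: [ 0  1 -1 -1 -1  0]
  M: [ 1  0 -1  0 -1  1]
  T: [-1  1  0 -1  0 -1]
Row reduction gives pivot columns X1,X2; rank = 2

2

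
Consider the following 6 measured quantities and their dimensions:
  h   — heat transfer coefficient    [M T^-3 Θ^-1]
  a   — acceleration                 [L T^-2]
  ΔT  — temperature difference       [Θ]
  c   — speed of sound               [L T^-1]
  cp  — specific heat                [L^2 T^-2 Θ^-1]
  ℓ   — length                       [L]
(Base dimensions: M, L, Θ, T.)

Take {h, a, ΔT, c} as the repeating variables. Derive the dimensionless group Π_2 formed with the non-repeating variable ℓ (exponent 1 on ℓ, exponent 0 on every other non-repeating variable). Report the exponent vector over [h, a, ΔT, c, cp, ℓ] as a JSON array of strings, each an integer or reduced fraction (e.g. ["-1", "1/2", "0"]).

Dimensional matrix (M×L×Θ×T by h×a×ΔT×c×cp×ℓ):
  M: [ 1  0  0  0  0  0]
  L: [ 0  1  0  1  2  1]
  Θ: [-1  0  1  0 -1  0]
  T: [-3 -2  0 -1 -2  0]
RREF → pivots at {h,a,ΔT,c} ⇒ r = 4
Pivot set = {h,a,ΔT,c}, free = {cp,ℓ}
RREF:
  r0: [   1    0    0    0    0    0]
  r1: [   0    1    0    0    0   -1]
  r2: [   0    0    1    0   -1    0]
  r3: [   0    0    0    1    2    2]
Fix exponent of ℓ at 1, cp at 0; solve each RREF row for its pivot's exponent:
  r0: exp(h) + (0)·1 = 0 ⇒ exp(h) = 0
  r1: exp(a) + (-1)·1 = 0 ⇒ exp(a) = 1
  r2: exp(ΔT) + (0)·1 = 0 ⇒ exp(ΔT) = 0
  r3: exp(c) + (2)·1 = 0 ⇒ exp(c) = -2
Π_2 = a · c^-2 · ℓ

["0", "1", "0", "-2", "0", "1"]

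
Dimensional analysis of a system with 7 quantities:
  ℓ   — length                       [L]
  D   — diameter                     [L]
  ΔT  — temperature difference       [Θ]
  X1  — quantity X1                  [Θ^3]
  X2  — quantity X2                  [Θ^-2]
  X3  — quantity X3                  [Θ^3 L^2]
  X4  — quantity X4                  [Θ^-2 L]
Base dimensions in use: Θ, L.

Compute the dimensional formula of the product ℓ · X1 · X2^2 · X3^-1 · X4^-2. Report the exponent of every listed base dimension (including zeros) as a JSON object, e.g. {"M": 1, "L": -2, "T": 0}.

Write exponents as rows Θ,L / cols ℓ,D,ΔT,X1,X2,X3,X4:
  Θ: [ 0  0  1  3 -2  3 -2]
  L: [ 1  1  0  0  0  2  1]
  [Θ]: (1)·0+(1)·3+(2)·-2+(-1)·3+(-2)·-2 = 0
  [L]: (1)·1+(1)·0+(2)·0+(-1)·2+(-2)·1 = -3
⇒ L^-3

{"Θ": 0, "L": -3}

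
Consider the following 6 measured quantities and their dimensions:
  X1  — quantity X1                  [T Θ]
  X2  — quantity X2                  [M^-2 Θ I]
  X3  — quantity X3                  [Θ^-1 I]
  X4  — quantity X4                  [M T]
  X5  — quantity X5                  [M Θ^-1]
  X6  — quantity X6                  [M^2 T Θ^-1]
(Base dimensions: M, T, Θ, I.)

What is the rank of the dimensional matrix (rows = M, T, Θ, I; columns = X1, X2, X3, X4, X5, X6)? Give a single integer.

Dimensional matrix (M×T×Θ×I by X1×X2×X3×X4×X5×X6):
  M: [ 0 -2  0  1  1  2]
  T: [ 1  0  0  1  0  1]
  Θ: [ 1  1 -1  0 -1 -1]
  I: [ 0  1  1  0  0  0]
Echelon form has 3 nonzero rows (pivots: X1,X2,X3)

3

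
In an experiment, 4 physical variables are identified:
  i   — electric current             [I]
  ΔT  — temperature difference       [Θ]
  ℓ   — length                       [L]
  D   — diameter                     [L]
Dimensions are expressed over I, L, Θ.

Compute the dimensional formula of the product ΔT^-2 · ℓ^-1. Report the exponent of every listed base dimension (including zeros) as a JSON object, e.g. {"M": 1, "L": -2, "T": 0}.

{"I": 0, "L": -1, "Θ": -2}

Write exponents as rows I,L,Θ / cols i,ΔT,ℓ,D:
  I: [ 1  0  0  0]
  L: [ 0  0  1  1]
  Θ: [ 0  1  0  0]
  [I]: (-2)·0+(-1)·0 = 0
  [L]: (-2)·0+(-1)·1 = -1
  [Θ]: (-2)·1+(-1)·0 = -2
⇒ L^-1 Θ^-2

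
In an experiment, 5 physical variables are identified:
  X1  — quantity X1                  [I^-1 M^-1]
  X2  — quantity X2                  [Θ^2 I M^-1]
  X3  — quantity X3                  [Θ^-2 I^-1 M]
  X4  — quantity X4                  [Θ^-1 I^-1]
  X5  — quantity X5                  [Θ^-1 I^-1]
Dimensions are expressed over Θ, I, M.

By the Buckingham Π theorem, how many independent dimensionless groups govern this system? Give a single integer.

Exponent matrix [Θ,I,M] × [X1,X2,X3,X4,X5]:
  Θ: [ 0  2 -2 -1 -1]
  I: [-1  1 -1 -1 -1]
  M: [-1 -1  1  0  0]
Echelon form has 2 nonzero rows (pivots: X1,X2)
Π count = n − r = 5 − 2 = 3

3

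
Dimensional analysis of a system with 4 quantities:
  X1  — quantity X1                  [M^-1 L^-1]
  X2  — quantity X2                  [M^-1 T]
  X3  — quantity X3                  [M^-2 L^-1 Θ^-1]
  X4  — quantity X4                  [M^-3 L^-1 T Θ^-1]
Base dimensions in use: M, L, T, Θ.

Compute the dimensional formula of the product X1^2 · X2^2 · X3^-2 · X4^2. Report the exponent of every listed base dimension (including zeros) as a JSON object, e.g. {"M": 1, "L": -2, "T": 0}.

{"M": -6, "L": -2, "T": 4, "Θ": 0}

Dimensional matrix (M×L×T×Θ by X1×X2×X3×X4):
  M: [-1 -1 -2 -3]
  L: [-1  0 -1 -1]
  T: [ 0  1  0  1]
  Θ: [ 0  0 -1 -1]
  [M]: (2)·-1+(2)·-1+(-2)·-2+(2)·-3 = -6
  [L]: (2)·-1+(2)·0+(-2)·-1+(2)·-1 = -2
  [T]: (2)·0+(2)·1+(-2)·0+(2)·1 = 4
  [Θ]: (2)·0+(2)·0+(-2)·-1+(2)·-1 = 0
⇒ M^-6 L^-2 T^4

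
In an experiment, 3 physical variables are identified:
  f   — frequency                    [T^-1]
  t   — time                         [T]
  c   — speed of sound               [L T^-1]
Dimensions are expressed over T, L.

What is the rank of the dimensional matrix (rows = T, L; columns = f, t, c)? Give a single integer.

Exponent matrix [T,L] × [f,t,c]:
  T: [-1  1 -1]
  L: [ 0  0  1]
Row reduction gives pivot columns f,c; rank = 2

2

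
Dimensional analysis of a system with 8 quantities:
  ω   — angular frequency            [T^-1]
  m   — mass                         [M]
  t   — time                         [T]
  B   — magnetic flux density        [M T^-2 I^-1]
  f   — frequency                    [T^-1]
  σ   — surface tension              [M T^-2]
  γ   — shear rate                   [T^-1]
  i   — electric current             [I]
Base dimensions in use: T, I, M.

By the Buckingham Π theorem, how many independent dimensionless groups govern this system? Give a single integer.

5

Dimensional matrix (T×I×M by ω×m×t×B×f×σ×γ×i):
  T: [-1  0  1 -2 -1 -2 -1  0]
  I: [ 0  0  0 -1  0  0  0  1]
  M: [ 0  1  0  1  0  1  0  0]
RREF → pivots at {ω,m,B} ⇒ r = 3
n=8, r=3 ⇒ 5 dimensionless groups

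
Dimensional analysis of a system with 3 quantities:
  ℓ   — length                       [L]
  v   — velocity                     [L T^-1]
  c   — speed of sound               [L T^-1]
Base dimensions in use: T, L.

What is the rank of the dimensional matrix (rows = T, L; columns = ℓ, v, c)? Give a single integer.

2

Write exponents as rows T,L / cols ℓ,v,c:
  T: [ 0 -1 -1]
  L: [ 1  1  1]
RREF → pivots at {ℓ,v} ⇒ r = 2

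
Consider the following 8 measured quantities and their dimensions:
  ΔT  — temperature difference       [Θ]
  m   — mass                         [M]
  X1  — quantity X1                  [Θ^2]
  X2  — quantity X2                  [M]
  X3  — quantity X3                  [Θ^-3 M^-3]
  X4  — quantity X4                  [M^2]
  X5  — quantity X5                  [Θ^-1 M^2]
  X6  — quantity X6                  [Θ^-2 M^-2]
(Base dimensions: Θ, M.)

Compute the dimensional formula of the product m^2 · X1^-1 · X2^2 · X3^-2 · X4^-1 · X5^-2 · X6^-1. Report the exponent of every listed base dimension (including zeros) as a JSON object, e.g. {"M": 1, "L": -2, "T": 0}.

Exponent matrix [Θ,M] × [ΔT,m,X1,X2,X3,X4,X5,X6]:
  Θ: [ 1  0  2  0 -3  0 -1 -2]
  M: [ 0  1  0  1 -3  2  2 -2]
  [Θ]: (2)·0+(-1)·2+(2)·0+(-2)·-3+(-1)·0+(-2)·-1+(-1)·-2 = 8
  [M]: (2)·1+(-1)·0+(2)·1+(-2)·-3+(-1)·2+(-2)·2+(-1)·-2 = 6
⇒ Θ^8 M^6

{"Θ": 8, "M": 6}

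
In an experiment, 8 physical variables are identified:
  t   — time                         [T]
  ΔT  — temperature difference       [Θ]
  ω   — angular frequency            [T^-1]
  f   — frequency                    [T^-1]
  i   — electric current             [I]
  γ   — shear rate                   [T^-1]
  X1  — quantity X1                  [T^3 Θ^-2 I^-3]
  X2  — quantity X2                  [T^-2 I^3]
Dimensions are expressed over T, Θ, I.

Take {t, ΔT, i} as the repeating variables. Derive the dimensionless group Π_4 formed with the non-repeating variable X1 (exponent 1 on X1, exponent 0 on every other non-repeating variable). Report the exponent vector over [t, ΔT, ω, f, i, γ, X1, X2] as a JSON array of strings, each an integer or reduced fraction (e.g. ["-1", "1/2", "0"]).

Exponent matrix [T,Θ,I] × [t,ΔT,ω,f,i,γ,X1,X2]:
  T: [ 1  0 -1 -1  0 -1  3 -2]
  Θ: [ 0  1  0  0  0  0 -2  0]
  I: [ 0  0  0  0  1  0 -3  3]
RREF → pivots at {t,ΔT,i} ⇒ r = 3
Pivot set = {t,ΔT,i}, free = {ω,f,γ,X1,X2}
RREF:
  r0: [   1    0   -1   -1    0   -1    3   -2]
  r1: [   0    1    0    0    0    0   -2    0]
  r2: [   0    0    0    0    1    0   -3    3]
Fix exponent of X1 at 1, ω at 0, f at 0, γ at 0, X2 at 0; solve each RREF row for its pivot's exponent:
  r0: exp(t) + (3)·1 = 0 ⇒ exp(t) = -3
  r1: exp(ΔT) + (-2)·1 = 0 ⇒ exp(ΔT) = 2
  r2: exp(i) + (-3)·1 = 0 ⇒ exp(i) = 3
Π_4 = t^-3 · ΔT^2 · i^3 · X1

["-3", "2", "0", "0", "3", "0", "1", "0"]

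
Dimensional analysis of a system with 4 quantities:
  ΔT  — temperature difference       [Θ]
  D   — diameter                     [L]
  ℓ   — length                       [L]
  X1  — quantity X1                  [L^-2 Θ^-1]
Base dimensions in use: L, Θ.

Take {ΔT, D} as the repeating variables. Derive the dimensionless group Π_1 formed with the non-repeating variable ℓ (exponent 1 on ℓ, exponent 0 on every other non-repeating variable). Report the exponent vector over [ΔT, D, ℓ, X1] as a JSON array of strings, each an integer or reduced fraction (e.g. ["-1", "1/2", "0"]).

["0", "-1", "1", "0"]

Exponent matrix [L,Θ] × [ΔT,D,ℓ,X1]:
  L: [ 0  1  1 -2]
  Θ: [ 1  0  0 -1]
RREF → pivots at {ΔT,D} ⇒ r = 2
Repeat: ΔT,D; free: ℓ,X1
RREF:
  r0: [   1    0    0   -1]
  r1: [   0    1    1   -2]
Fix exponent of ℓ at 1, X1 at 0; solve each RREF row for its pivot's exponent:
  r0: exp(ΔT) + (0)·1 = 0 ⇒ exp(ΔT) = 0
  r1: exp(D) + (1)·1 = 0 ⇒ exp(D) = -1
Π_1 = D^-1 · ℓ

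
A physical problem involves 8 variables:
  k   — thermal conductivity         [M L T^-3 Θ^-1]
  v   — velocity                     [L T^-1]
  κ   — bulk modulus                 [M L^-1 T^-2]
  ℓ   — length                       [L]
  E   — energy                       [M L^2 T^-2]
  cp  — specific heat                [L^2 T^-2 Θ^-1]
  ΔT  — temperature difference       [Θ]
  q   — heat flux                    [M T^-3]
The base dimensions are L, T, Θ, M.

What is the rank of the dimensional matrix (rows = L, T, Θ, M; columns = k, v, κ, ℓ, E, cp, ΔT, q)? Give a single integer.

4

Write exponents as rows L,T,Θ,M / cols k,v,κ,ℓ,E,cp,ΔT,q:
  L: [ 1  1 -1  1  2  2  0  0]
  T: [-3 -1 -2  0 -2 -2  0 -3]
  Θ: [-1  0  0  0  0 -1  1  0]
  M: [ 1  0  1  0  1  0  0  1]
RREF → pivots at {k,v,κ,ℓ} ⇒ r = 4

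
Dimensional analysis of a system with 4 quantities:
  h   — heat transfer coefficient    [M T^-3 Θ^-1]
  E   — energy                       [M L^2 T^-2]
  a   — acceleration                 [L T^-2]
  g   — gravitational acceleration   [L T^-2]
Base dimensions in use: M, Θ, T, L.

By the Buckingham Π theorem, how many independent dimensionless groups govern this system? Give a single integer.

1

Exponent matrix [M,Θ,T,L] × [h,E,a,g]:
  M: [ 1  1  0  0]
  Θ: [-1  0  0  0]
  T: [-3 -2 -2 -2]
  L: [ 0  2  1  1]
Echelon form has 3 nonzero rows (pivots: h,E,a)
4 vars − rank 3 = 1 Π group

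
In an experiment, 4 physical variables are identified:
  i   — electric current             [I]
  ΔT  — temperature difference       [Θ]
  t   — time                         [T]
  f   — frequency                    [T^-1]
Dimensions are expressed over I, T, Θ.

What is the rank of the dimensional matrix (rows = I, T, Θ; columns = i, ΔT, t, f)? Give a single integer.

3

Write exponents as rows I,T,Θ / cols i,ΔT,t,f:
  I: [ 1  0  0  0]
  T: [ 0  0  1 -1]
  Θ: [ 0  1  0  0]
RREF → pivots at {i,ΔT,t} ⇒ r = 3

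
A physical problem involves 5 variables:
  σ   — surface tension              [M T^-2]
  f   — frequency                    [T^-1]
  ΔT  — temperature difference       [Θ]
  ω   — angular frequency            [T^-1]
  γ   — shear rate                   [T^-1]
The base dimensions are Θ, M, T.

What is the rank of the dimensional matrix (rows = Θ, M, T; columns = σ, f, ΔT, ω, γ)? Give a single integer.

3

Dimensional matrix (Θ×M×T by σ×f×ΔT×ω×γ):
  Θ: [ 0  0  1  0  0]
  M: [ 1  0  0  0  0]
  T: [-2 -1  0 -1 -1]
Row reduction gives pivot columns σ,f,ΔT; rank = 3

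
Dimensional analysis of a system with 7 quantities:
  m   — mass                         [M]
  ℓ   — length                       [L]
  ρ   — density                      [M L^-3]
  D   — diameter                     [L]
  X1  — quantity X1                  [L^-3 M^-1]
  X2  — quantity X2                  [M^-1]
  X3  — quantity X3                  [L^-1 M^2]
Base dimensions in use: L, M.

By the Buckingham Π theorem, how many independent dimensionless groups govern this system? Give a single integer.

5

Exponent matrix [L,M] × [m,ℓ,ρ,D,X1,X2,X3]:
  L: [ 0  1 -3  1 -3  0 -1]
  M: [ 1  0  1  0 -1 -1  2]
RREF → pivots at {m,ℓ} ⇒ r = 2
7 vars − rank 2 = 5 Π groups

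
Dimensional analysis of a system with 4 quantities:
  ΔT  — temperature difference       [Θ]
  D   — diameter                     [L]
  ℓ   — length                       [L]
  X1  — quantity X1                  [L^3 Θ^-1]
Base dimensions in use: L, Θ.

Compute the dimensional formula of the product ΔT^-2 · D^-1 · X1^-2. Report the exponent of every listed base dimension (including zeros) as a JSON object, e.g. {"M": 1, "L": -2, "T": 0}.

Write exponents as rows L,Θ / cols ΔT,D,ℓ,X1:
  L: [ 0  1  1  3]
  Θ: [ 1  0  0 -1]
  [L]: (-2)·0+(-1)·1+(-2)·3 = -7
  [Θ]: (-2)·1+(-1)·0+(-2)·-1 = 0
⇒ L^-7

{"L": -7, "Θ": 0}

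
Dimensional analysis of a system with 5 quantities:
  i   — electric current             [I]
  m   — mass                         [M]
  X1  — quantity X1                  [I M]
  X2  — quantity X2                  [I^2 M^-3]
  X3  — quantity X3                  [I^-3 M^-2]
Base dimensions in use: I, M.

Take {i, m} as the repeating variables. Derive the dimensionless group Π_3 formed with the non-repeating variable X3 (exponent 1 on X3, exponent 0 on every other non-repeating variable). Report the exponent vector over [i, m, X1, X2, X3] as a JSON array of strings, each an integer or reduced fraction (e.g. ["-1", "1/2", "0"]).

Write exponents as rows I,M / cols i,m,X1,X2,X3:
  I: [ 1  0  1  2 -3]
  M: [ 0  1  1 -3 -2]
Row reduction gives pivot columns i,m; rank = 2
Pivot set = {i,m}, free = {X1,X2,X3}
RREF:
  r0: [   1    0    1    2   -3]
  r1: [   0    1    1   -3   -2]
Fix exponent of X3 at 1, X1 at 0, X2 at 0; solve each RREF row for its pivot's exponent:
  r0: exp(i) + (-3)·1 = 0 ⇒ exp(i) = 3
  r1: exp(m) + (-2)·1 = 0 ⇒ exp(m) = 2
Π_3 = i^3 · m^2 · X3

["3", "2", "0", "0", "1"]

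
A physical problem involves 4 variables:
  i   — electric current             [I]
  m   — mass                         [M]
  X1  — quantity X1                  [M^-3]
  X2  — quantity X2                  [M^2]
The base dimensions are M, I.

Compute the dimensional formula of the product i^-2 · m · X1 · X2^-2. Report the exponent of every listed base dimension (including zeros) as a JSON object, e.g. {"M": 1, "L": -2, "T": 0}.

{"M": -6, "I": -2}

Write exponents as rows M,I / cols i,m,X1,X2:
  M: [ 0  1 -3  2]
  I: [ 1  0  0  0]
  [M]: (-2)·0+(1)·1+(1)·-3+(-2)·2 = -6
  [I]: (-2)·1+(1)·0+(1)·0+(-2)·0 = -2
⇒ M^-6 I^-2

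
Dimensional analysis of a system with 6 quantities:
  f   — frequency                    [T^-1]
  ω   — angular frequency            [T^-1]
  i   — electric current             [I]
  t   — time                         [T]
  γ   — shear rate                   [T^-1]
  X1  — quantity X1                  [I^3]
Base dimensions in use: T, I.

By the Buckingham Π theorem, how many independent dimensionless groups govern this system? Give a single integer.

Dimensional matrix (T×I by f×ω×i×t×γ×X1):
  T: [-1 -1  0  1 -1  0]
  I: [ 0  0  1  0  0  3]
Echelon form has 2 nonzero rows (pivots: f,i)
6 vars − rank 2 = 4 Π groups

4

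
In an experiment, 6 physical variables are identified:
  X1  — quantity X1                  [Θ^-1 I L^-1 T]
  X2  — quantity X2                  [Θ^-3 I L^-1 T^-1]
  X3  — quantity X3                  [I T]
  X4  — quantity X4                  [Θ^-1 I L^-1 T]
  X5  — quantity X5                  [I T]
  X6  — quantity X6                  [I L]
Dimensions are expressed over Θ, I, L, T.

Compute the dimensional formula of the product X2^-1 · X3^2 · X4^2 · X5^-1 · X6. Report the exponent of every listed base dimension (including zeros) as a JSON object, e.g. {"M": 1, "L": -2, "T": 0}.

{"Θ": 1, "I": 3, "L": 0, "T": 4}

Dimensional matrix (Θ×I×L×T by X1×X2×X3×X4×X5×X6):
  Θ: [-1 -3  0 -1  0  0]
  I: [ 1  1  1  1  1  1]
  L: [-1 -1  0 -1  0  1]
  T: [ 1 -1  1  1  1  0]
  [Θ]: (-1)·-3+(2)·0+(2)·-1+(-1)·0+(1)·0 = 1
  [I]: (-1)·1+(2)·1+(2)·1+(-1)·1+(1)·1 = 3
  [L]: (-1)·-1+(2)·0+(2)·-1+(-1)·0+(1)·1 = 0
  [T]: (-1)·-1+(2)·1+(2)·1+(-1)·1+(1)·0 = 4
⇒ Θ I^3 T^4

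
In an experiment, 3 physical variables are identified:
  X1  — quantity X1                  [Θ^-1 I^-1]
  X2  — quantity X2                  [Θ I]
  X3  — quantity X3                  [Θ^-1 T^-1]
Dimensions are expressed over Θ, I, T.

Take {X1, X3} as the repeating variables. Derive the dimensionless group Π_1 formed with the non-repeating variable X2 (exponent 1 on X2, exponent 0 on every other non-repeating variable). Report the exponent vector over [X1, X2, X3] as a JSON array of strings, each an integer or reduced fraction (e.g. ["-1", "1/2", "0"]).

Write exponents as rows Θ,I,T / cols X1,X2,X3:
  Θ: [-1  1 -1]
  I: [-1  1  0]
  T: [ 0  0 -1]
RREF → pivots at {X1,X3} ⇒ r = 2
Pivot set = {X1,X3}, free = {X2}
RREF:
  r0: [   1   -1    0]
  r1: [   0    0    1]
  r2: [   0    0    0]
Fix exponent of X2 at 1; solve each RREF row for its pivot's exponent:
  r0: exp(X1) + (-1)·1 = 0 ⇒ exp(X1) = 1
  r1: exp(X3) + (0)·1 = 0 ⇒ exp(X3) = 0
Π_1 = X1 · X2

["1", "1", "0"]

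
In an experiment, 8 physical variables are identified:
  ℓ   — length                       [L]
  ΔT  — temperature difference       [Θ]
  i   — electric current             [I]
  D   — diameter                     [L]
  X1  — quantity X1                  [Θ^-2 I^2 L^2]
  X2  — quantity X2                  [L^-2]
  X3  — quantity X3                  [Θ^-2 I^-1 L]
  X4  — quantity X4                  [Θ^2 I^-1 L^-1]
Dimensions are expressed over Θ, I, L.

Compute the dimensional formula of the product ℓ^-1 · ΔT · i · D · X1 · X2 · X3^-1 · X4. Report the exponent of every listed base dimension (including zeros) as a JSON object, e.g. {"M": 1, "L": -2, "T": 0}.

{"Θ": 3, "I": 3, "L": -2}

Write exponents as rows Θ,I,L / cols ℓ,ΔT,i,D,X1,X2,X3,X4:
  Θ: [ 0  1  0  0 -2  0 -2  2]
  I: [ 0  0  1  0  2  0 -1 -1]
  L: [ 1  0  0  1  2 -2  1 -1]
  [Θ]: (-1)·0+(1)·1+(1)·0+(1)·0+(1)·-2+(1)·0+(-1)·-2+(1)·2 = 3
  [I]: (-1)·0+(1)·0+(1)·1+(1)·0+(1)·2+(1)·0+(-1)·-1+(1)·-1 = 3
  [L]: (-1)·1+(1)·0+(1)·0+(1)·1+(1)·2+(1)·-2+(-1)·1+(1)·-1 = -2
⇒ Θ^3 I^3 L^-2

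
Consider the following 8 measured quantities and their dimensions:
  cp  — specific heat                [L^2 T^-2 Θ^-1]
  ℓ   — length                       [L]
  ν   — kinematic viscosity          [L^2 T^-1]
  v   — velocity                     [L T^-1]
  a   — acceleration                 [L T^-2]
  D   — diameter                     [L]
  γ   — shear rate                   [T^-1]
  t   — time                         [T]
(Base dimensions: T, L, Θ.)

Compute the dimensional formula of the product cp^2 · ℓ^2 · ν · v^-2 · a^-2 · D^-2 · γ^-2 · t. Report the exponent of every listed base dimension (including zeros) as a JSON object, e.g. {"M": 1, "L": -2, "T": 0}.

Dimensional matrix (T×L×Θ by cp×ℓ×ν×v×a×D×γ×t):
  T: [-2  0 -1 -1 -2  0 -1  1]
  L: [ 2  1  2  1  1  1  0  0]
  Θ: [-1  0  0  0  0  0  0  0]
  [T]: (2)·-2+(2)·0+(1)·-1+(-2)·-1+(-2)·-2+(-2)·0+(-2)·-1+(1)·1 = 4
  [L]: (2)·2+(2)·1+(1)·2+(-2)·1+(-2)·1+(-2)·1+(-2)·0+(1)·0 = 2
  [Θ]: (2)·-1+(2)·0+(1)·0+(-2)·0+(-2)·0+(-2)·0+(-2)·0+(1)·0 = -2
⇒ T^4 L^2 Θ^-2

{"T": 4, "L": 2, "Θ": -2}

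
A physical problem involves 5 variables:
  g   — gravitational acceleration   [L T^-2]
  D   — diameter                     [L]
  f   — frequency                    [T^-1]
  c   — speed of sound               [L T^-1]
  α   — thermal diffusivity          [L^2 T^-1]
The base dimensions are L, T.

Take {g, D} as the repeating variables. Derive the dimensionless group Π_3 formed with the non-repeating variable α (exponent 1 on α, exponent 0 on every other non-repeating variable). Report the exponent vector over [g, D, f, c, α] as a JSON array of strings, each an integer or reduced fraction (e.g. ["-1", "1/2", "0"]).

["-1/2", "-3/2", "0", "0", "1"]

Write exponents as rows L,T / cols g,D,f,c,α:
  L: [ 1  1  0  1  2]
  T: [-2  0 -1 -1 -1]
Echelon form has 2 nonzero rows (pivots: g,D)
Repeat: g,D; free: f,c,α
RREF:
  r0: [   1    0  1/2  1/2  1/2]
  r1: [   0    1 -1/2  1/2  3/2]
Fix exponent of α at 1, f at 0, c at 0; solve each RREF row for its pivot's exponent:
  r0: exp(g) + (1/2)·1 = 0 ⇒ exp(g) = -1/2
  r1: exp(D) + (3/2)·1 = 0 ⇒ exp(D) = -3/2
Π_3 = g^(-1/2) · D^(-3/2) · α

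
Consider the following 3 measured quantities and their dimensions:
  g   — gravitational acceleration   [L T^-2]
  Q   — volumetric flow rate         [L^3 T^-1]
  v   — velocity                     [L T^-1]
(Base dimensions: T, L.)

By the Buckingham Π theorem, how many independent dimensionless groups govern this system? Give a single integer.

Exponent matrix [T,L] × [g,Q,v]:
  T: [-2 -1 -1]
  L: [ 1  3  1]
Echelon form has 2 nonzero rows (pivots: g,Q)
3 vars − rank 2 = 1 Π group

1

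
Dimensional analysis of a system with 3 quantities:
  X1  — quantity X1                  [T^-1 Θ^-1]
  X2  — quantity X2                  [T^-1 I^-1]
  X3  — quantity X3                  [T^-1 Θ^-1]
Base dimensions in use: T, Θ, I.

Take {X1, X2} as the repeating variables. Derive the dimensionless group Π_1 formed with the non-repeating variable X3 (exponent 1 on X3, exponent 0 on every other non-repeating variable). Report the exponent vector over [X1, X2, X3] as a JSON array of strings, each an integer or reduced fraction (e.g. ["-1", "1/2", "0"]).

["-1", "0", "1"]

Dimensional matrix (T×Θ×I by X1×X2×X3):
  T: [-1 -1 -1]
  Θ: [-1  0 -1]
  I: [ 0 -1  0]
Echelon form has 2 nonzero rows (pivots: X1,X2)
Repeat: X1,X2; free: X3
RREF:
  r0: [   1    0    1]
  r1: [   0    1    0]
  r2: [   0    0    0]
Fix exponent of X3 at 1; solve each RREF row for its pivot's exponent:
  r0: exp(X1) + (1)·1 = 0 ⇒ exp(X1) = -1
  r1: exp(X2) + (0)·1 = 0 ⇒ exp(X2) = 0
Π_1 = X1^-1 · X3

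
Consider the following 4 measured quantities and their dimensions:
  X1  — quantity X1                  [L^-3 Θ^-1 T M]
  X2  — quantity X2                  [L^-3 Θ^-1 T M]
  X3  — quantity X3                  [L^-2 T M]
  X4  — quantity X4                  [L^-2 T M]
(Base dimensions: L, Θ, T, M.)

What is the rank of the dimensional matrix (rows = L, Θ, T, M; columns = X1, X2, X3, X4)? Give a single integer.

Dimensional matrix (L×Θ×T×M by X1×X2×X3×X4):
  L: [-3 -3 -2 -2]
  Θ: [-1 -1  0  0]
  T: [ 1  1  1  1]
  M: [ 1  1  1  1]
Row reduction gives pivot columns X1,X3; rank = 2

2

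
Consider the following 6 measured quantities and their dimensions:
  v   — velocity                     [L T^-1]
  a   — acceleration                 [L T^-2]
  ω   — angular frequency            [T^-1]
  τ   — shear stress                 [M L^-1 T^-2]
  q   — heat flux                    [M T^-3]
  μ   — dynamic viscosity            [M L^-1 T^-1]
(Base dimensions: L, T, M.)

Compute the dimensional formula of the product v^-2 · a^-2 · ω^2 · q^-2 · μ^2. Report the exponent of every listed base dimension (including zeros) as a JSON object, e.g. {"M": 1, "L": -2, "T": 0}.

Exponent matrix [L,T,M] × [v,a,ω,τ,q,μ]:
  L: [ 1  1  0 -1  0 -1]
  T: [-1 -2 -1 -2 -3 -1]
  M: [ 0  0  0  1  1  1]
  [L]: (-2)·1+(-2)·1+(2)·0+(-2)·0+(2)·-1 = -6
  [T]: (-2)·-1+(-2)·-2+(2)·-1+(-2)·-3+(2)·-1 = 8
  [M]: (-2)·0+(-2)·0+(2)·0+(-2)·1+(2)·1 = 0
⇒ L^-6 T^8

{"L": -6, "T": 8, "M": 0}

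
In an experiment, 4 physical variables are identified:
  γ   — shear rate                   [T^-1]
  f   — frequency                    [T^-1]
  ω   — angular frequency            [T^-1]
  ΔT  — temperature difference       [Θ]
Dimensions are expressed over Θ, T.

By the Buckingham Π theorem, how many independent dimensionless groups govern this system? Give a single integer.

2

Exponent matrix [Θ,T] × [γ,f,ω,ΔT]:
  Θ: [ 0  0  0  1]
  T: [-1 -1 -1  0]
Echelon form has 2 nonzero rows (pivots: γ,ΔT)
4 vars − rank 2 = 2 Π groups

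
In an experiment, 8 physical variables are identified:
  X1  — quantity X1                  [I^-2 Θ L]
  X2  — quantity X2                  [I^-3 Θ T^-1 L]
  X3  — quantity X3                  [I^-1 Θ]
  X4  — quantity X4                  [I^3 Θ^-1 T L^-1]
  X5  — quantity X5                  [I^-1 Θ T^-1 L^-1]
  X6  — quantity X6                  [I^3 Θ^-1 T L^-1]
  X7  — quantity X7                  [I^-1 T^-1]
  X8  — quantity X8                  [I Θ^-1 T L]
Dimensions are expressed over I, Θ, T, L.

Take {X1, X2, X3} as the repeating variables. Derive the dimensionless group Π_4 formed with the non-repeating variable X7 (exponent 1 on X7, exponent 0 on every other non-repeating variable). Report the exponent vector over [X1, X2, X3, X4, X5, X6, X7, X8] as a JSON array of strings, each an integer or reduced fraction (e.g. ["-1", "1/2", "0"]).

Dimensional matrix (I×Θ×T×L by X1×X2×X3×X4×X5×X6×X7×X8):
  I: [-2 -3 -1  3 -1  3 -1  1]
  Θ: [ 1  1  1 -1  1 -1  0 -1]
  T: [ 0 -1  0  1 -1  1 -1  1]
  L: [ 1  1  0 -1 -1 -1  0  1]
Row reduction gives pivot columns X1,X2,X3; rank = 3
Pivot set = {X1,X2,X3}, free = {X4,X5,X6,X7,X8}
RREF:
  r0: [   1    0    0    0   -2    0   -1    2]
  r1: [   0    1    0   -1    1   -1    1   -1]
  r2: [   0    0    1    0    2    0    0   -2]
  r3: [   0    0    0    0    0    0    0    0]
Fix exponent of X7 at 1, X4 at 0, X5 at 0, X6 at 0, X8 at 0; solve each RREF row for its pivot's exponent:
  r0: exp(X1) + (-1)·1 = 0 ⇒ exp(X1) = 1
  r1: exp(X2) + (1)·1 = 0 ⇒ exp(X2) = -1
  r2: exp(X3) + (0)·1 = 0 ⇒ exp(X3) = 0
Π_4 = X1 · X2^-1 · X7

["1", "-1", "0", "0", "0", "0", "1", "0"]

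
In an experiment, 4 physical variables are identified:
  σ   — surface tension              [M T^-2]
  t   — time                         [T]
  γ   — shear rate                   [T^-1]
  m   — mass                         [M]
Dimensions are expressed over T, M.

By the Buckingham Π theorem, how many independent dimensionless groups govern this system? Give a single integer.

Dimensional matrix (T×M by σ×t×γ×m):
  T: [-2  1 -1  0]
  M: [ 1  0  0  1]
Echelon form has 2 nonzero rows (pivots: σ,t)
n=4, r=2 ⇒ 2 dimensionless groups

2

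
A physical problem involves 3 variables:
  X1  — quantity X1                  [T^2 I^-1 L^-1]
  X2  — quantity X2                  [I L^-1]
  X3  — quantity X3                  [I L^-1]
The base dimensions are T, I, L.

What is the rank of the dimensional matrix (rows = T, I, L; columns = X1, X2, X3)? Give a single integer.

2

Dimensional matrix (T×I×L by X1×X2×X3):
  T: [ 2  0  0]
  I: [-1  1  1]
  L: [-1 -1 -1]
Row reduction gives pivot columns X1,X2; rank = 2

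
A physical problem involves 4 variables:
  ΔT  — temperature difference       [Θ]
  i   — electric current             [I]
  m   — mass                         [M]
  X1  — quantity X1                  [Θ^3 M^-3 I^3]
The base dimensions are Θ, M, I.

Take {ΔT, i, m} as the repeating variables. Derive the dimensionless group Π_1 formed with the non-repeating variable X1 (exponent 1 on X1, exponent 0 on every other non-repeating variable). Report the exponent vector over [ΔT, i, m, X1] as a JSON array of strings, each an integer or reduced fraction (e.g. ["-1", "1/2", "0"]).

Dimensional matrix (Θ×M×I by ΔT×i×m×X1):
  Θ: [ 1  0  0  3]
  M: [ 0  0  1 -3]
  I: [ 0  1  0  3]
Echelon form has 3 nonzero rows (pivots: ΔT,i,m)
Pivot set = {ΔT,i,m}, free = {X1}
RREF:
  r0: [   1    0    0    3]
  r1: [   0    1    0    3]
  r2: [   0    0    1   -3]
Fix exponent of X1 at 1; solve each RREF row for its pivot's exponent:
  r0: exp(ΔT) + (3)·1 = 0 ⇒ exp(ΔT) = -3
  r1: exp(i) + (3)·1 = 0 ⇒ exp(i) = -3
  r2: exp(m) + (-3)·1 = 0 ⇒ exp(m) = 3
Π_1 = ΔT^-3 · i^-3 · m^3 · X1

["-3", "-3", "3", "1"]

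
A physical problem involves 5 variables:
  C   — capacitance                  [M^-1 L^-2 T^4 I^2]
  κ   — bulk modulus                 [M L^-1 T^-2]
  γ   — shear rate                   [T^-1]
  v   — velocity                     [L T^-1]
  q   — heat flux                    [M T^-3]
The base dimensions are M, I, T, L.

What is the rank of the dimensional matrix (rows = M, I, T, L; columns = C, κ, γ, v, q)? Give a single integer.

Write exponents as rows M,I,T,L / cols C,κ,γ,v,q:
  M: [-1  1  0  0  1]
  I: [ 2  0  0  0  0]
  T: [ 4 -2 -1 -1 -3]
  L: [-2 -1  0  1  0]
Row reduction gives pivot columns C,κ,γ,v; rank = 4

4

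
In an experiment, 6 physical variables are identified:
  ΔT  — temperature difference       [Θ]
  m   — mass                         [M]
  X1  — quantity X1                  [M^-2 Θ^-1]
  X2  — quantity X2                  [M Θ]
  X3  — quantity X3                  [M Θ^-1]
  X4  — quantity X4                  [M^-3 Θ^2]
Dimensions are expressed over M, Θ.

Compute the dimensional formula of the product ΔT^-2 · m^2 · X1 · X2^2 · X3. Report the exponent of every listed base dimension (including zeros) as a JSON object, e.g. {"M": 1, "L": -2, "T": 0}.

{"M": 3, "Θ": -2}

Exponent matrix [M,Θ] × [ΔT,m,X1,X2,X3,X4]:
  M: [ 0  1 -2  1  1 -3]
  Θ: [ 1  0 -1  1 -1  2]
  [M]: (-2)·0+(2)·1+(1)·-2+(2)·1+(1)·1 = 3
  [Θ]: (-2)·1+(2)·0+(1)·-1+(2)·1+(1)·-1 = -2
⇒ M^3 Θ^-2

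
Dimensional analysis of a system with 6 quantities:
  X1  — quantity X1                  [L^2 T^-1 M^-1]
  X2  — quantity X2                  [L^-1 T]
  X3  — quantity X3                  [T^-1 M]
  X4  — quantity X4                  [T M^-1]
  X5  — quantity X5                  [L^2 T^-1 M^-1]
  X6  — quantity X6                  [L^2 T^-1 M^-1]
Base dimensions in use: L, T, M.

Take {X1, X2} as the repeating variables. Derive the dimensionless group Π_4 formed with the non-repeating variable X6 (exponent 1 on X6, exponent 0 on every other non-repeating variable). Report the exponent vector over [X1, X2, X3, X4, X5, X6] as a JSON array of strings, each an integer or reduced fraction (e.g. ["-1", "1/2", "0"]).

["-1", "0", "0", "0", "0", "1"]

Dimensional matrix (L×T×M by X1×X2×X3×X4×X5×X6):
  L: [ 2 -1  0  0  2  2]
  T: [-1  1 -1  1 -1 -1]
  M: [-1  0  1 -1 -1 -1]
Echelon form has 2 nonzero rows (pivots: X1,X2)
Pivot set = {X1,X2}, free = {X3,X4,X5,X6}
RREF:
  r0: [   1    0   -1    1    1    1]
  r1: [   0    1   -2    2    0    0]
  r2: [   0    0    0    0    0    0]
Fix exponent of X6 at 1, X3 at 0, X4 at 0, X5 at 0; solve each RREF row for its pivot's exponent:
  r0: exp(X1) + (1)·1 = 0 ⇒ exp(X1) = -1
  r1: exp(X2) + (0)·1 = 0 ⇒ exp(X2) = 0
Π_4 = X1^-1 · X6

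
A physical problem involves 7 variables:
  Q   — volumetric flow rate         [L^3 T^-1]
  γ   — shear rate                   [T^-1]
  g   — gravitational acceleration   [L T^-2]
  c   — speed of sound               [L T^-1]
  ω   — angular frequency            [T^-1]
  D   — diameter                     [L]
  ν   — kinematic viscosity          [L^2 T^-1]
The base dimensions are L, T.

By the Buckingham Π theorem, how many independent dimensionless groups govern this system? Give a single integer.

Dimensional matrix (L×T by Q×γ×g×c×ω×D×ν):
  L: [ 3  0  1  1  0  1  2]
  T: [-1 -1 -2 -1 -1  0 -1]
RREF → pivots at {Q,γ} ⇒ r = 2
n=7, r=2 ⇒ 5 dimensionless groups

5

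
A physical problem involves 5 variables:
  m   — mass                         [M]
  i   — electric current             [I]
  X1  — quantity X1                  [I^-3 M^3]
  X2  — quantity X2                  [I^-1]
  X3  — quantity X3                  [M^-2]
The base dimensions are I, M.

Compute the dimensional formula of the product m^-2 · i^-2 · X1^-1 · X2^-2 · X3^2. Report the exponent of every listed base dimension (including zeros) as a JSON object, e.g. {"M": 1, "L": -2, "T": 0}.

Write exponents as rows I,M / cols m,i,X1,X2,X3:
  I: [ 0  1 -3 -1  0]
  M: [ 1  0  3  0 -2]
  [I]: (-2)·0+(-2)·1+(-1)·-3+(-2)·-1+(2)·0 = 3
  [M]: (-2)·1+(-2)·0+(-1)·3+(-2)·0+(2)·-2 = -9
⇒ I^3 M^-9

{"I": 3, "M": -9}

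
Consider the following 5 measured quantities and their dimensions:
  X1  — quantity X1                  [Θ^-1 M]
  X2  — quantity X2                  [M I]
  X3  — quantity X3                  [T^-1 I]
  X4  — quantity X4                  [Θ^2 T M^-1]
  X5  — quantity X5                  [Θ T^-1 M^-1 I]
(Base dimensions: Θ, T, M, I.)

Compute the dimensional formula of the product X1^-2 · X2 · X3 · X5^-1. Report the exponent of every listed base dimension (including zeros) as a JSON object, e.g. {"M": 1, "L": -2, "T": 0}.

{"Θ": 1, "T": 0, "M": 0, "I": 1}

Dimensional matrix (Θ×T×M×I by X1×X2×X3×X4×X5):
  Θ: [-1  0  0  2  1]
  T: [ 0  0 -1  1 -1]
  M: [ 1  1  0 -1 -1]
  I: [ 0  1  1  0  1]
  [Θ]: (-2)·-1+(1)·0+(1)·0+(-1)·1 = 1
  [T]: (-2)·0+(1)·0+(1)·-1+(-1)·-1 = 0
  [M]: (-2)·1+(1)·1+(1)·0+(-1)·-1 = 0
  [I]: (-2)·0+(1)·1+(1)·1+(-1)·1 = 1
⇒ Θ I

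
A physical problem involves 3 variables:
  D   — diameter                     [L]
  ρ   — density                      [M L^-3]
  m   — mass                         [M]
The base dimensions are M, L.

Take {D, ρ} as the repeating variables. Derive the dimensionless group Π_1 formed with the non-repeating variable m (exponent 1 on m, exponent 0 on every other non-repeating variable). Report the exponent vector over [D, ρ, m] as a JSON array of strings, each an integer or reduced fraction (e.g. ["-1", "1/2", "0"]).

Dimensional matrix (M×L by D×ρ×m):
  M: [ 0  1  1]
  L: [ 1 -3  0]
Echelon form has 2 nonzero rows (pivots: D,ρ)
Pivot set = {D,ρ}, free = {m}
RREF:
  r0: [   1    0    3]
  r1: [   0    1    1]
Fix exponent of m at 1; solve each RREF row for its pivot's exponent:
  r0: exp(D) + (3)·1 = 0 ⇒ exp(D) = -3
  r1: exp(ρ) + (1)·1 = 0 ⇒ exp(ρ) = -1
Π_1 = D^-3 · ρ^-1 · m

["-3", "-1", "1"]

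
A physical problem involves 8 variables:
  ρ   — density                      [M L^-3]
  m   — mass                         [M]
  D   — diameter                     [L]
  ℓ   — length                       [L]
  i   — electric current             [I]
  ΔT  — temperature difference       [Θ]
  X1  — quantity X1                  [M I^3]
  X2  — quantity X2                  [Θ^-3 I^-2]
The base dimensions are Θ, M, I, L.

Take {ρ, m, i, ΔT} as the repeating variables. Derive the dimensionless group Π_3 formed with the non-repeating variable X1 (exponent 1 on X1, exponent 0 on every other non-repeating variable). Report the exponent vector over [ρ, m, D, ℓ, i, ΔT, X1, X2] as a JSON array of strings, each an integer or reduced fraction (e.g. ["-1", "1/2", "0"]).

["0", "-1", "0", "0", "-3", "0", "1", "0"]

Exponent matrix [Θ,M,I,L] × [ρ,m,D,ℓ,i,ΔT,X1,X2]:
  Θ: [ 0  0  0  0  0  1  0 -3]
  M: [ 1  1  0  0  0  0  1  0]
  I: [ 0  0  0  0  1  0  3 -2]
  L: [-3  0  1  1  0  0  0  0]
RREF → pivots at {ρ,m,i,ΔT} ⇒ r = 4
Repeat: ρ,m,i,ΔT; free: D,ℓ,X1,X2
RREF:
  r0: [   1    0 -1/3 -1/3    0    0    0    0]
  r1: [   0    1  1/3  1/3    0    0    1    0]
  r2: [   0    0    0    0    1    0    3   -2]
  r3: [   0    0    0    0    0    1    0   -3]
Fix exponent of X1 at 1, D at 0, ℓ at 0, X2 at 0; solve each RREF row for its pivot's exponent:
  r0: exp(ρ) + (0)·1 = 0 ⇒ exp(ρ) = 0
  r1: exp(m) + (1)·1 = 0 ⇒ exp(m) = -1
  r2: exp(i) + (3)·1 = 0 ⇒ exp(i) = -3
  r3: exp(ΔT) + (0)·1 = 0 ⇒ exp(ΔT) = 0
Π_3 = m^-1 · i^-3 · X1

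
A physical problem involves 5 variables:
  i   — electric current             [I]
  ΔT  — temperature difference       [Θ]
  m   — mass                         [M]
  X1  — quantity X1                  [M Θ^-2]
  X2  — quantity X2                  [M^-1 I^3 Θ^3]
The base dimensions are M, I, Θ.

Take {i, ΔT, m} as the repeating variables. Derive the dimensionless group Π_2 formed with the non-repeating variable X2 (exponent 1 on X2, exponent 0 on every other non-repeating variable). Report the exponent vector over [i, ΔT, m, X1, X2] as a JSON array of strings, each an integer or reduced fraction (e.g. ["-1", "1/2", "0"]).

["-3", "-3", "1", "0", "1"]

Write exponents as rows M,I,Θ / cols i,ΔT,m,X1,X2:
  M: [ 0  0  1  1 -1]
  I: [ 1  0  0  0  3]
  Θ: [ 0  1  0 -2  3]
RREF → pivots at {i,ΔT,m} ⇒ r = 3
Repeat: i,ΔT,m; free: X1,X2
RREF:
  r0: [   1    0    0    0    3]
  r1: [   0    1    0   -2    3]
  r2: [   0    0    1    1   -1]
Fix exponent of X2 at 1, X1 at 0; solve each RREF row for its pivot's exponent:
  r0: exp(i) + (3)·1 = 0 ⇒ exp(i) = -3
  r1: exp(ΔT) + (3)·1 = 0 ⇒ exp(ΔT) = -3
  r2: exp(m) + (-1)·1 = 0 ⇒ exp(m) = 1
Π_2 = i^-3 · ΔT^-3 · m · X2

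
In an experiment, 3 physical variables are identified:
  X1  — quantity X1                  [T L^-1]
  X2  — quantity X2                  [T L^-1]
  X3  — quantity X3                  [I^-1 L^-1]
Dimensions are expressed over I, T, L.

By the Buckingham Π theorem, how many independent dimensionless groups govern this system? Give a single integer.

Dimensional matrix (I×T×L by X1×X2×X3):
  I: [ 0  0 -1]
  T: [ 1  1  0]
  L: [-1 -1 -1]
RREF → pivots at {X1,X3} ⇒ r = 2
3 vars − rank 2 = 1 Π group

1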